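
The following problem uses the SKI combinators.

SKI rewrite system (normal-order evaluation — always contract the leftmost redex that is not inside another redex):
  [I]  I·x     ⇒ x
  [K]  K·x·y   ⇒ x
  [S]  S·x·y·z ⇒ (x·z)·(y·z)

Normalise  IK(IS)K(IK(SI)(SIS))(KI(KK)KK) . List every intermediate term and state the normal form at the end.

  start: IK(IS)K(IK(SI)(SIS))(KI(KK)KK)
  [1] K(IS)K(IK(SI)(SIS))(KI(KK)KK)
  [2] IS(IK(SI)(SIS))(KI(KK)KK)
  [3] S(IK(SI)(SIS))(KI(KK)KK)
  [4] S(K(SI)(SIS))(KI(KK)KK)
  [5] S(SI)(KI(KK)KK)
  [6] S(SI)(IKK)
  [7] S(SI)(KK)

Answer: normal form = S(SI)(KK)  (in 7 steps)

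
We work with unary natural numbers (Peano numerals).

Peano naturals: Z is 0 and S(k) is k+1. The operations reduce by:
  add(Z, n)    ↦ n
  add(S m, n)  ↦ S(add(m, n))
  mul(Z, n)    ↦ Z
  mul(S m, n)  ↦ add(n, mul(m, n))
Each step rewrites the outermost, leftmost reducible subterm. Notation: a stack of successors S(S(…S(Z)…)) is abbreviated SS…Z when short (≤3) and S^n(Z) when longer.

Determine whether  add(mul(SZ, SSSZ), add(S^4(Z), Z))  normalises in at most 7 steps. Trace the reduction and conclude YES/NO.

  start: add(mul(SZ, SSSZ), add(S^4(Z), Z))
  →1  add(add(SSSZ, mul(Z, SSSZ)), add(S^4(Z), Z))
  →2  add(S(add(SSZ, mul(Z, SSSZ))), add(S^4(Z), Z))
  →3  S(add(add(SSZ, mul(Z, SSSZ)), add(S^4(Z), Z)))
  →4  S(add(S(add(SZ, mul(Z, SSSZ))), add(S^4(Z), Z)))
  →5  S(S(add(add(SZ, mul(Z, SSSZ)), add(S^4(Z), Z))))
  →6  S(S(add(S(add(Z, mul(Z, SSSZ))), add(S^4(Z), Z))))
  →7  S(S(S(add(add(Z, mul(Z, SSSZ)), add(S^4(Z), Z)))))

Answer: NO — after 7 steps the term is S(S(S(add(add(Z, mul(Z, SSSZ)), add(S^4(Z), Z))))), not yet normal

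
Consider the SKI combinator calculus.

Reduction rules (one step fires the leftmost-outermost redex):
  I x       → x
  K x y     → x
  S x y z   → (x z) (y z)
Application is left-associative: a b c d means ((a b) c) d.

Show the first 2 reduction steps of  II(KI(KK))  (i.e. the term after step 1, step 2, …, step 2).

Answer: after 2 steps: KI(KK)

Derivation:
  start: II(KI(KK))
  [1] I(KI(KK))
  [2] KI(KK)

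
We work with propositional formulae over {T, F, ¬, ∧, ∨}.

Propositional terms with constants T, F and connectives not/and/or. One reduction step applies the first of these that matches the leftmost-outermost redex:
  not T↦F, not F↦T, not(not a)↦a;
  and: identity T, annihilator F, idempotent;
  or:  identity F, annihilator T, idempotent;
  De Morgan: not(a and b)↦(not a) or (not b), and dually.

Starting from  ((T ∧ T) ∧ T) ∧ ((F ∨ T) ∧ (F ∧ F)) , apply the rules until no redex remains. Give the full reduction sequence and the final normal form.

  start: ((T ∧ T) ∧ T) ∧ ((F ∨ T) ∧ (F ∧ F))
  step 1: (T ∧ T) ∧ ((F ∨ T) ∧ (F ∧ F))
  step 2: T ∧ ((F ∨ T) ∧ (F ∧ F))
  step 3: (F ∨ T) ∧ (F ∧ F)
  step 4: T ∧ (F ∧ F)
  step 5: F ∧ F
  step 6: F

Answer: normal form = F  (in 6 steps)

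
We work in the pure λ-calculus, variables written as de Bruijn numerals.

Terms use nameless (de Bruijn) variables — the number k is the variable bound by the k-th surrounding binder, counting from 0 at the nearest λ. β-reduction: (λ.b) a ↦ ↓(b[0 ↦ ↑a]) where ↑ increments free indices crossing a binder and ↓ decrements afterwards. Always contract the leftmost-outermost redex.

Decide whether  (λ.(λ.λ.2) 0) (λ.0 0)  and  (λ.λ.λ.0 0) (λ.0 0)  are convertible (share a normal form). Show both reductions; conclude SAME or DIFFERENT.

Answer: SAME — A ⇓ λ.λ.0 0, B ⇓ λ.λ.0 0

Working:
Term A:
  start: (λ.(λ.λ.2) 0) (λ.0 0)
  [1] (λ.λ.λ.0 0) (λ.0 0)
  [2] λ.λ.0 0

Term B:
  start: (λ.λ.λ.0 0) (λ.0 0)
  [1] λ.λ.0 0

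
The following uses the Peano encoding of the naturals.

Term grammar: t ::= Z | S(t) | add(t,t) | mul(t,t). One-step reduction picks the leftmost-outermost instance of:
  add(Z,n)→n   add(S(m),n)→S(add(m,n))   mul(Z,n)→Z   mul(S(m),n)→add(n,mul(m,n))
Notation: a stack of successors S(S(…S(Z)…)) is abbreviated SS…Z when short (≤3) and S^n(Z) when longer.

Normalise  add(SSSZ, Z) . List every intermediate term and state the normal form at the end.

Answer: normal form = SSSZ  (in 4 steps)

Working:
  start: add(SSSZ, Z)
  [1] S(add(SSZ, Z))
  [2] S(S(add(SZ, Z)))
  [3] S(S(S(add(Z, Z))))
  [4] SSSZ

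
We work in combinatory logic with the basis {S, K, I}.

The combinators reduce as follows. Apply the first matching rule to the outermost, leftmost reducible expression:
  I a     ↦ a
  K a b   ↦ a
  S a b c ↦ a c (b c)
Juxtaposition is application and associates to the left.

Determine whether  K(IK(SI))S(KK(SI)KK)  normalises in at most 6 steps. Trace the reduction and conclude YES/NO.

Answer: YES — reaches normal form SI in 3 ≤ 6 steps

Reduction:
  start: K(IK(SI))S(KK(SI)KK)
  step 1: IK(SI)(KK(SI)KK)
  step 2: K(SI)(KK(SI)KK)
  step 3: SI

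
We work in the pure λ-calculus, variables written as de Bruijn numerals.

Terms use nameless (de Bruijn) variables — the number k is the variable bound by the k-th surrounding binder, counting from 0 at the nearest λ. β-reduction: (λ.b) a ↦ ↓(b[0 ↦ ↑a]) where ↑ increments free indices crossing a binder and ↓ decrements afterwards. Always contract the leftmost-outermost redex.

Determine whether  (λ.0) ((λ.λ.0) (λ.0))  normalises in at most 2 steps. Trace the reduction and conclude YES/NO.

  start: (λ.0) ((λ.λ.0) (λ.0))
  →1  (λ.λ.0) (λ.0)
  →2  λ.0

Answer: YES — reaches normal form λ.0 in 2 ≤ 2 steps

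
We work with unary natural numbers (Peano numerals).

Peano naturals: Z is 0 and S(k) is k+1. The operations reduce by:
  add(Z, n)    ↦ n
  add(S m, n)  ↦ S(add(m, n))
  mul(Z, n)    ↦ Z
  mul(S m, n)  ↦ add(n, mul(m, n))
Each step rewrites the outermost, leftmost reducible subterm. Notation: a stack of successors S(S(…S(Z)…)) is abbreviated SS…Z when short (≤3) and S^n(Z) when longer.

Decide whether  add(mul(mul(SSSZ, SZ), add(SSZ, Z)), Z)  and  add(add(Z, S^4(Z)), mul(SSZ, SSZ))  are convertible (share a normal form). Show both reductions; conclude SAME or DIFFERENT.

Term A:
  start: add(mul(mul(SSSZ, SZ), add(SSZ, Z)), Z)
  →1  add(mul(add(SZ, mul(SSZ, SZ)), add(SSZ, Z)), Z)
  →2  add(mul(S(add(Z, mul(SSZ, SZ))), add(SSZ, Z)), Z)
  →3  add(add(add(SSZ, Z), mul(add(Z, mul(SSZ, SZ)), add(SSZ, Z))), Z)
  →4  add(add(S(add(SZ, Z)), mul(add(Z, mul(SSZ, SZ)), add(SSZ, Z))), Z)
  →5  add(S(add(add(SZ, Z), mul(add(Z, mul(SSZ, SZ)), add(SSZ, Z)))), Z)
  →6  S(add(add(add(SZ, Z), mul(add(Z, mul(SSZ, SZ)), add(SSZ, Z))), Z))
  →7  S(add(add(S(add(Z, Z)), mul(add(Z, mul(SSZ, SZ)), add(SSZ, Z))), Z))
  →8  S(add(S(add(add(Z, Z), mul(add(Z, mul(SSZ, SZ)), add(SSZ, Z)))), Z))
  →9  S(S(add(add(add(Z, Z), mul(add(Z, mul(SSZ, SZ)), add(SSZ, Z))), Z)))
  →10  S(S(add(add(Z, mul(add(Z, mul(SSZ, SZ)), add(SSZ, Z))), Z)))
  →11  S(S(add(mul(add(Z, mul(SSZ, SZ)), add(SSZ, Z)), Z)))
  →12  S(S(add(mul(mul(SSZ, SZ), add(SSZ, Z)), Z)))
  →13  S(S(add(mul(add(SZ, mul(SZ, SZ)), add(SSZ, Z)), Z)))
  →14  S(S(add(mul(S(add(Z, mul(SZ, SZ))), add(SSZ, Z)), Z)))
  →15  S(S(add(add(add(SSZ, Z), mul(add(Z, mul(SZ, SZ)), add(SSZ, Z))), Z)))
  →16  S(S(add(add(S(add(SZ, Z)), mul(add(Z, mul(SZ, SZ)), add(SSZ, Z))), Z)))
  →17  S(S(add(S(add(add(SZ, Z), mul(add(Z, mul(SZ, SZ)), add(SSZ, Z)))), Z)))
  →18  S(S(S(add(add(add(SZ, Z), mul(add(Z, mul(SZ, SZ)), add(SSZ, Z))), Z))))
  →19  S(S(S(add(add(S(add(Z, Z)), mul(add(Z, mul(SZ, SZ)), add(SSZ, Z))), Z))))
  →20  S(S(S(add(S(add(add(Z, Z), mul(add(Z, mul(SZ, SZ)), add(SSZ, Z)))), Z))))
  →21  S(S(S(S(add(add(add(Z, Z), mul(add(Z, mul(SZ, SZ)), add(SSZ, Z))), Z)))))
  →22  S(S(S(S(add(add(Z, mul(add(Z, mul(SZ, SZ)), add(SSZ, Z))), Z)))))
  →23  S(S(S(S(add(mul(add(Z, mul(SZ, SZ)), add(SSZ, Z)), Z)))))
  →24  S(S(S(S(add(mul(mul(SZ, SZ), add(SSZ, Z)), Z)))))
  →25  S(S(S(S(add(mul(add(SZ, mul(Z, SZ)), add(SSZ, Z)), Z)))))
  →26  S(S(S(S(add(mul(S(add(Z, mul(Z, SZ))), add(SSZ, Z)), Z)))))
  →27  S(S(S(S(add(add(add(SSZ, Z), mul(add(Z, mul(Z, SZ)), add(SSZ, Z))), Z)))))
  →28  S(S(S(S(add(add(S(add(SZ, Z)), mul(add(Z, mul(Z, SZ)), add(SSZ, Z))), Z)))))
  →29  S(S(S(S(add(S(add(add(SZ, Z), mul(add(Z, mul(Z, SZ)), add(SSZ, Z)))), Z)))))
  →30  S(S(S(S(S(add(add(add(SZ, Z), mul(add(Z, mul(Z, SZ)), add(SSZ, Z))), Z))))))
  →31  S(S(S(S(S(add(add(S(add(Z, Z)), mul(add(Z, mul(Z, SZ)), add(SSZ, Z))), Z))))))
  →32  S(S(S(S(S(add(S(add(add(Z, Z), mul(add(Z, mul(Z, SZ)), add(SSZ, Z)))), Z))))))
  →33  S(S(S(S(S(S(add(add(add(Z, Z), mul(add(Z, mul(Z, SZ)), add(SSZ, Z))), Z)))))))
  →34  S(S(S(S(S(S(add(add(Z, mul(add(Z, mul(Z, SZ)), add(SSZ, Z))), Z)))))))
  →35  S(S(S(S(S(S(add(mul(add(Z, mul(Z, SZ)), add(SSZ, Z)), Z)))))))
  →36  S(S(S(S(S(S(add(mul(mul(Z, SZ), add(SSZ, Z)), Z)))))))
  →37  S(S(S(S(S(S(add(mul(Z, add(SSZ, Z)), Z)))))))
  →38  S(S(S(S(S(S(add(Z, Z)))))))
  →39  S^6(Z)

Term B:
  start: add(add(Z, S^4(Z)), mul(SSZ, SSZ))
  →1  add(S^4(Z), mul(SSZ, SSZ))
  →2  S(add(SSSZ, mul(SSZ, SSZ)))
  →3  S(S(add(SSZ, mul(SSZ, SSZ))))
  →4  S(S(S(add(SZ, mul(SSZ, SSZ)))))
  →5  S(S(S(S(add(Z, mul(SSZ, SSZ))))))
  →6  S(S(S(S(mul(SSZ, SSZ)))))
  →7  S(S(S(S(add(SSZ, mul(SZ, SSZ))))))
  →8  S(S(S(S(S(add(SZ, mul(SZ, SSZ)))))))
  →9  S(S(S(S(S(S(add(Z, mul(SZ, SSZ))))))))
  →10  S(S(S(S(S(S(mul(SZ, SSZ)))))))
  →11  S(S(S(S(S(S(add(SSZ, mul(Z, SSZ))))))))
  →12  S(S(S(S(S(S(S(add(SZ, mul(Z, SSZ)))))))))
  →13  S(S(S(S(S(S(S(S(add(Z, mul(Z, SSZ))))))))))
  →14  S(S(S(S(S(S(S(S(mul(Z, SSZ)))))))))
  →15  S^8(Z)

Answer: DIFFERENT — A ⇓ S^6(Z), B ⇓ S^8(Z)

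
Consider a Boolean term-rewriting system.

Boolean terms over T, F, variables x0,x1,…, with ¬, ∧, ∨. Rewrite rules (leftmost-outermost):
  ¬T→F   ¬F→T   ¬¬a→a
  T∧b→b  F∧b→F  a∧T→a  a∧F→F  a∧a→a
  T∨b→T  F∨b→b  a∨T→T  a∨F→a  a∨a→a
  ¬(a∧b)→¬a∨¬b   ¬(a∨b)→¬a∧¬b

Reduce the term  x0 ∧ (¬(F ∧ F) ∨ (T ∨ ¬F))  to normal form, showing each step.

Answer: normal form = x0  (in 5 steps)

Working:
  start: x0 ∧ (¬(F ∧ F) ∨ (T ∨ ¬F))
  step 1: x0 ∧ ((¬F ∨ ¬F) ∨ (T ∨ ¬F))
  step 2: x0 ∧ (¬F ∨ (T ∨ ¬F))
  step 3: x0 ∧ (T ∨ (T ∨ ¬F))
  step 4: x0 ∧ T
  step 5: x0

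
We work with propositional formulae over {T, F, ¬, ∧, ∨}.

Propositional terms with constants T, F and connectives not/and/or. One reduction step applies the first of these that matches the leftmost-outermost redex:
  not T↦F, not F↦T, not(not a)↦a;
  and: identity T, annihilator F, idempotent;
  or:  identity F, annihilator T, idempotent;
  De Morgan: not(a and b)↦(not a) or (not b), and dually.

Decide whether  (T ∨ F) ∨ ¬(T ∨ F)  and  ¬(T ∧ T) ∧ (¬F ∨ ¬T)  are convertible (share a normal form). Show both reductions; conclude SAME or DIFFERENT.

Answer: DIFFERENT — A ⇓ T, B ⇓ F

Derivation:
Term A:
  start: (T ∨ F) ∨ ¬(T ∨ F)
  [1] T ∨ ¬(T ∨ F)
  [2] T

Term B:
  start: ¬(T ∧ T) ∧ (¬F ∨ ¬T)
  [1] (¬T ∨ ¬T) ∧ (¬F ∨ ¬T)
  [2] ¬T ∧ (¬F ∨ ¬T)
  [3] F ∧ (¬F ∨ ¬T)
  [4] F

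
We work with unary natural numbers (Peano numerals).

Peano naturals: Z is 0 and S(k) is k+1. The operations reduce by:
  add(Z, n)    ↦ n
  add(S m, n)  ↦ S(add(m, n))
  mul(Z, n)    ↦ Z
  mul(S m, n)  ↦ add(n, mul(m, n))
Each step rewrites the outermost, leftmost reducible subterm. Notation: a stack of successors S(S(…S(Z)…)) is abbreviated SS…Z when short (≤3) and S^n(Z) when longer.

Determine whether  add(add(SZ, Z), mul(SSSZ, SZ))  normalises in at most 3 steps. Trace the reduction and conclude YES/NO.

Answer: NO — after 3 steps the term is S(add(Z, mul(SSSZ, SZ))), not yet normal

Reduction:
  start: add(add(SZ, Z), mul(SSSZ, SZ))
  →1  add(S(add(Z, Z)), mul(SSSZ, SZ))
  →2  S(add(add(Z, Z), mul(SSSZ, SZ)))
  →3  S(add(Z, mul(SSSZ, SZ)))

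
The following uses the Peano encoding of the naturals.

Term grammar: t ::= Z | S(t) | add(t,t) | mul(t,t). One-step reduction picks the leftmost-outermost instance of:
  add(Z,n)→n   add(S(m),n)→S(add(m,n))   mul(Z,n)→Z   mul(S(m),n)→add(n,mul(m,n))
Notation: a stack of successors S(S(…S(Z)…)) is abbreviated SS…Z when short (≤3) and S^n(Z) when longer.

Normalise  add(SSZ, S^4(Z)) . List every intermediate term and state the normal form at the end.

Answer: normal form = S^6(Z)  (in 3 steps)

Derivation:
  start: add(SSZ, S^4(Z))
  →1  S(add(SZ, S^4(Z)))
  →2  S(S(add(Z, S^4(Z))))
  →3  S^6(Z)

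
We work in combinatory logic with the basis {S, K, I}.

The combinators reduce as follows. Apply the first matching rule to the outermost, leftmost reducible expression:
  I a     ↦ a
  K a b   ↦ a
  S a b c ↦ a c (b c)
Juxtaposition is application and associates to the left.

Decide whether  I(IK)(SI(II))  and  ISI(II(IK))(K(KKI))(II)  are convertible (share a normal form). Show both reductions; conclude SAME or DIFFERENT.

Term A:
  start: I(IK)(SI(II))
  [1] IK(SI(II))
  [2] K(SI(II))
  [3] K(SII)

Term B:
  start: ISI(II(IK))(K(KKI))(II)
  [1] SI(II(IK))(K(KKI))(II)
  [2] I(K(KKI))(II(IK)(K(KKI)))(II)
  [3] K(KKI)(II(IK)(K(KKI)))(II)
  [4] KKI(II)
  [5] K(II)
  [6] KI

Answer: DIFFERENT — A ⇓ K(SII), B ⇓ KI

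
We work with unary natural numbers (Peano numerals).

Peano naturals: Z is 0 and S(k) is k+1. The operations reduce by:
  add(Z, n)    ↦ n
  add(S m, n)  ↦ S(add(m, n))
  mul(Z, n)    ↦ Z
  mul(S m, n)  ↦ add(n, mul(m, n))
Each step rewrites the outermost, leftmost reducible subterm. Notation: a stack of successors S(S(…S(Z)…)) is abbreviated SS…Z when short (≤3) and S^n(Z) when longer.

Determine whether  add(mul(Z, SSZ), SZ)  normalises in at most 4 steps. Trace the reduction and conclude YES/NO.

Answer: YES — reaches normal form SZ in 2 ≤ 4 steps

Working:
  start: add(mul(Z, SSZ), SZ)
  [1] add(Z, SZ)
  [2] SZ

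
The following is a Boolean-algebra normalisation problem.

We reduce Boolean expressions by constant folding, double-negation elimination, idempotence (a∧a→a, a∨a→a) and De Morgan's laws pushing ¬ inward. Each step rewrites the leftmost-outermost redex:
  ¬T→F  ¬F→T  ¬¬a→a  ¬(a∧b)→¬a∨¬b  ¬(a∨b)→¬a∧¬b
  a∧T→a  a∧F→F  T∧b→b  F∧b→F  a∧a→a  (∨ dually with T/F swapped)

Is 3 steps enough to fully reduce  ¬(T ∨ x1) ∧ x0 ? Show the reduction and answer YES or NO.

Answer: NO — after 3 steps the term is F ∧ x0, not yet normal

Working:
  start: ¬(T ∨ x1) ∧ x0
  step 1: (¬T ∧ ¬x1) ∧ x0
  step 2: (F ∧ ¬x1) ∧ x0
  step 3: F ∧ x0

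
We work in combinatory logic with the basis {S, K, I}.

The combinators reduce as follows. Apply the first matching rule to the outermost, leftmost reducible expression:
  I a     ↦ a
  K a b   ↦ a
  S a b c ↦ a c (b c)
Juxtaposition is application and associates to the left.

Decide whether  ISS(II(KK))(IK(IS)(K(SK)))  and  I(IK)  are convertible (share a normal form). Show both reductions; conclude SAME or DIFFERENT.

Term A:
  start: ISS(II(KK))(IK(IS)(K(SK)))
  →1  SS(II(KK))(IK(IS)(K(SK)))
  →2  S(IK(IS)(K(SK)))(II(KK)(IK(IS)(K(SK))))
  →3  S(K(IS)(K(SK)))(II(KK)(IK(IS)(K(SK))))
  →4  S(IS)(II(KK)(IK(IS)(K(SK))))
  →5  SS(II(KK)(IK(IS)(K(SK))))
  →6  SS(I(KK)(IK(IS)(K(SK))))
  →7  SS(KK(IK(IS)(K(SK))))
  →8  SSK

Term B:
  start: I(IK)
  →1  IK
  →2  K

Answer: DIFFERENT — A ⇓ SSK, B ⇓ K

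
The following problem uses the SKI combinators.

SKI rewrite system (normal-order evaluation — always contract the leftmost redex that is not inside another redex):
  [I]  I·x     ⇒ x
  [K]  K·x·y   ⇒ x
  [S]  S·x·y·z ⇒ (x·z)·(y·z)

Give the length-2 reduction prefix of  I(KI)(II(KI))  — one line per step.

  start: I(KI)(II(KI))
  step 1: KI(II(KI))
  step 2: I

Answer: after 2 steps: I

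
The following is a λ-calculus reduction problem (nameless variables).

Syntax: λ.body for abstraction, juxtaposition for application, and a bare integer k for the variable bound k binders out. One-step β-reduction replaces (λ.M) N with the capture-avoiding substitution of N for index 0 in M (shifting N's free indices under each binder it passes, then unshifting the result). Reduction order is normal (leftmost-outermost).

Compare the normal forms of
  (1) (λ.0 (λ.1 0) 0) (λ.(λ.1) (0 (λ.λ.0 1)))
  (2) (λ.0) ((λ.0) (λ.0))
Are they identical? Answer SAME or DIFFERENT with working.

Answer: SAME — A ⇓ λ.0, B ⇓ λ.0

Reduction:
Term A:
  start: (λ.0 (λ.1 0) 0) (λ.(λ.1) (0 (λ.λ.0 1)))
  step 1: (λ.(λ.1) (0 (λ.λ.0 1))) (λ.(λ.(λ.1) (0 (λ.λ.0 1))) 0) (λ.(λ.1) (0 (λ.λ.0 1)))
  step 2: (λ.λ.(λ.(λ.1) (0 (λ.λ.0 1))) 0) ((λ.(λ.(λ.1) (0 (λ.λ.0 1))) 0) (λ.λ.0 1)) (λ.(λ.1) (0 (λ.λ.0 1)))
  step 3: (λ.(λ.(λ.1) (0 (λ.λ.0 1))) 0) (λ.(λ.1) (0 (λ.λ.0 1)))
  step 4: (λ.(λ.1) (0 (λ.λ.0 1))) (λ.(λ.1) (0 (λ.λ.0 1)))
  step 5: (λ.λ.(λ.1) (0 (λ.λ.0 1))) ((λ.(λ.1) (0 (λ.λ.0 1))) (λ.λ.0 1))
  step 6: λ.(λ.1) (0 (λ.λ.0 1))
  step 7: λ.0

Term B:
  start: (λ.0) ((λ.0) (λ.0))
  step 1: (λ.0) (λ.0)
  step 2: λ.0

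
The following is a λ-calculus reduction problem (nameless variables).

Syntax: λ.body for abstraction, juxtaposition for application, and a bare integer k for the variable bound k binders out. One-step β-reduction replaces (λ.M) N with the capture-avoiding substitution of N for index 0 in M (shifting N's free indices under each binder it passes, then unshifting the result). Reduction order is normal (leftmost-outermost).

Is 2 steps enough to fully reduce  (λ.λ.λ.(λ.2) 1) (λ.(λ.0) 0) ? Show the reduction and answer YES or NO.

Answer: YES — reaches normal form λ.λ.1 in 2 ≤ 2 steps

Working:
  start: (λ.λ.λ.(λ.2) 1) (λ.(λ.0) 0)
  [1] λ.λ.(λ.2) 1
  [2] λ.λ.1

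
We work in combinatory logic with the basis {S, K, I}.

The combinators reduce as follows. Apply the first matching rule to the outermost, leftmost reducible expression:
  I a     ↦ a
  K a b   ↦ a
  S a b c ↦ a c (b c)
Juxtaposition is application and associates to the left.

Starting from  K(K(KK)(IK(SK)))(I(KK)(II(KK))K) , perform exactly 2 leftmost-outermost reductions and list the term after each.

Answer: after 2 steps: KK

Working:
  start: K(K(KK)(IK(SK)))(I(KK)(II(KK))K)
  →1  K(KK)(IK(SK))
  →2  KK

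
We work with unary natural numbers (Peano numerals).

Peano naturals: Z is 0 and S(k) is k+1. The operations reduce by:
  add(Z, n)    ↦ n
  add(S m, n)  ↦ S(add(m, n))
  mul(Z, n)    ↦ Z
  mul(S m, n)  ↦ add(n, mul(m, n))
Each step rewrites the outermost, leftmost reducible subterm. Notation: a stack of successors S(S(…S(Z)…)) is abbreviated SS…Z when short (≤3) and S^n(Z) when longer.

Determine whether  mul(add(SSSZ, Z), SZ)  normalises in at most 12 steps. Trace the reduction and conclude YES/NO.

Answer: NO — after 12 steps the term is S(S(S(mul(add(Z, Z), SZ)))), not yet normal

Derivation:
  start: mul(add(SSSZ, Z), SZ)
  [1] mul(S(add(SSZ, Z)), SZ)
  [2] add(SZ, mul(add(SSZ, Z), SZ))
  [3] S(add(Z, mul(add(SSZ, Z), SZ)))
  [4] S(mul(add(SSZ, Z), SZ))
  [5] S(mul(S(add(SZ, Z)), SZ))
  [6] S(add(SZ, mul(add(SZ, Z), SZ)))
  [7] S(S(add(Z, mul(add(SZ, Z), SZ))))
  [8] S(S(mul(add(SZ, Z), SZ)))
  [9] S(S(mul(S(add(Z, Z)), SZ)))
  [10] S(S(add(SZ, mul(add(Z, Z), SZ))))
  [11] S(S(S(add(Z, mul(add(Z, Z), SZ)))))
  [12] S(S(S(mul(add(Z, Z), SZ))))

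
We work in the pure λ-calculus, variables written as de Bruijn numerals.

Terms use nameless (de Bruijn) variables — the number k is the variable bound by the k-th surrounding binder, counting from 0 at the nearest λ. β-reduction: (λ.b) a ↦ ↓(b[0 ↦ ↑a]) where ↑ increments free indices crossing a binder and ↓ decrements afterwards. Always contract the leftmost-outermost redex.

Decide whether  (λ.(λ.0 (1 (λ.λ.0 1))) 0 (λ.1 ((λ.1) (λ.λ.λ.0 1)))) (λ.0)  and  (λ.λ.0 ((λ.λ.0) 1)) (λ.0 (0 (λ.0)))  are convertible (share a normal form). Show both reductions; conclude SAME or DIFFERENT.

Answer: SAME — A ⇓ λ.0 (λ.0), B ⇓ λ.0 (λ.0)

Reduction:
Term A:
  start: (λ.(λ.0 (1 (λ.λ.0 1))) 0 (λ.1 ((λ.1) (λ.λ.λ.0 1)))) (λ.0)
  →1  (λ.0 ((λ.0) (λ.λ.0 1))) (λ.0) (λ.(λ.0) ((λ.1) (λ.λ.λ.0 1)))
  →2  (λ.0) ((λ.0) (λ.λ.0 1)) (λ.(λ.0) ((λ.1) (λ.λ.λ.0 1)))
  →3  (λ.0) (λ.λ.0 1) (λ.(λ.0) ((λ.1) (λ.λ.λ.0 1)))
  →4  (λ.λ.0 1) (λ.(λ.0) ((λ.1) (λ.λ.λ.0 1)))
  →5  λ.0 (λ.(λ.0) ((λ.1) (λ.λ.λ.0 1)))
  →6  λ.0 (λ.(λ.1) (λ.λ.λ.0 1))
  →7  λ.0 (λ.0)

Term B:
  start: (λ.λ.0 ((λ.λ.0) 1)) (λ.0 (0 (λ.0)))
  →1  λ.0 ((λ.λ.0) (λ.0 (0 (λ.0))))
  →2  λ.0 (λ.0)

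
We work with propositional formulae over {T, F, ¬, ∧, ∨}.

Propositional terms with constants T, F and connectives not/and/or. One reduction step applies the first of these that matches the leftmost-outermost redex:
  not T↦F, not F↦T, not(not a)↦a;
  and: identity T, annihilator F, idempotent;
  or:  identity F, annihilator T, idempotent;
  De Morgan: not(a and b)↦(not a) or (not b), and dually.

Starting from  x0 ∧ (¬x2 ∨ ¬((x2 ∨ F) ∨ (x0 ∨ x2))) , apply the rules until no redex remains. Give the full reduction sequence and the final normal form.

Answer: normal form = x0 ∧ (¬x2 ∨ (¬x2 ∧ (¬x0 ∧ ¬x2)))  (in 5 steps)

Reduction:
  start: x0 ∧ (¬x2 ∨ ¬((x2 ∨ F) ∨ (x0 ∨ x2)))
  step 1: x0 ∧ (¬x2 ∨ (¬(x2 ∨ F) ∧ ¬(x0 ∨ x2)))
  step 2: x0 ∧ (¬x2 ∨ ((¬x2 ∧ ¬F) ∧ ¬(x0 ∨ x2)))
  step 3: x0 ∧ (¬x2 ∨ ((¬x2 ∧ T) ∧ ¬(x0 ∨ x2)))
  step 4: x0 ∧ (¬x2 ∨ (¬x2 ∧ ¬(x0 ∨ x2)))
  step 5: x0 ∧ (¬x2 ∨ (¬x2 ∧ (¬x0 ∧ ¬x2)))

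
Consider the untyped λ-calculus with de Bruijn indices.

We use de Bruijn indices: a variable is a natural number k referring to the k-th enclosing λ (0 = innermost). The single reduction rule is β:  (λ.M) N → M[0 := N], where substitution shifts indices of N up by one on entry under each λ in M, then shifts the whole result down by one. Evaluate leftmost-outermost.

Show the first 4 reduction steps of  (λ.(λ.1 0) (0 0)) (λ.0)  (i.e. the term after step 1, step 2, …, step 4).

Answer: after 4 steps: λ.0

Derivation:
  start: (λ.(λ.1 0) (0 0)) (λ.0)
  →1  (λ.(λ.0) 0) ((λ.0) (λ.0))
  →2  (λ.0) ((λ.0) (λ.0))
  →3  (λ.0) (λ.0)
  →4  λ.0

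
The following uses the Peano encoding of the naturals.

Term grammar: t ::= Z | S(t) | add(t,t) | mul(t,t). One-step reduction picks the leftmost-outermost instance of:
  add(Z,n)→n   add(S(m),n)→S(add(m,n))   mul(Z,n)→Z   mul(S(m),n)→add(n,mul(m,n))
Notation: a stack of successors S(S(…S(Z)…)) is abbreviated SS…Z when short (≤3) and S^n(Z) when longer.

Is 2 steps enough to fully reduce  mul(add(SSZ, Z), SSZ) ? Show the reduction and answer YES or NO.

  start: mul(add(SSZ, Z), SSZ)
  →1  mul(S(add(SZ, Z)), SSZ)
  →2  add(SSZ, mul(add(SZ, Z), SSZ))

Answer: NO — after 2 steps the term is add(SSZ, mul(add(SZ, Z), SSZ)), not yet normal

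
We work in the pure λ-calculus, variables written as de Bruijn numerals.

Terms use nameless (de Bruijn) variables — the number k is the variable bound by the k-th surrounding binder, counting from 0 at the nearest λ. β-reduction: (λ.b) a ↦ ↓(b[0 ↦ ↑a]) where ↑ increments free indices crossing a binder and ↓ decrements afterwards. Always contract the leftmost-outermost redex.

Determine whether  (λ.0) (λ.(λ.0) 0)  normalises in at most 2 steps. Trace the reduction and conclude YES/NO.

  start: (λ.0) (λ.(λ.0) 0)
  →1  λ.(λ.0) 0
  →2  λ.0

Answer: YES — reaches normal form λ.0 in 2 ≤ 2 steps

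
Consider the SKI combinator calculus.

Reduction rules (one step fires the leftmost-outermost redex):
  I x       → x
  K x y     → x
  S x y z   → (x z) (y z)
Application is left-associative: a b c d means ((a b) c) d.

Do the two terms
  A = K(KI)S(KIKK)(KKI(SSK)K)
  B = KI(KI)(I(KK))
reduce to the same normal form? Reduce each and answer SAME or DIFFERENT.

Term A:
  start: K(KI)S(KIKK)(KKI(SSK)K)
  →1  KI(KIKK)(KKI(SSK)K)
  →2  I(KKI(SSK)K)
  →3  KKI(SSK)K
  →4  K(SSK)K
  →5  SSK

Term B:
  start: KI(KI)(I(KK))
  →1  I(I(KK))
  →2  I(KK)
  →3  KK

Answer: DIFFERENT — A ⇓ SSK, B ⇓ KK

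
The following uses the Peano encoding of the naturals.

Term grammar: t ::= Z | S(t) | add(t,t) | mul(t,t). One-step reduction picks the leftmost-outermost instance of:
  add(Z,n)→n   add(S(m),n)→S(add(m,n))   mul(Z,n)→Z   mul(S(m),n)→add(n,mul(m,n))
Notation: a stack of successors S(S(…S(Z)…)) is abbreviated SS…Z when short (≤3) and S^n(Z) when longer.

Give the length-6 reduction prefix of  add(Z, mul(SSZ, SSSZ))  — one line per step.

  start: add(Z, mul(SSZ, SSSZ))
  →1  mul(SSZ, SSSZ)
  →2  add(SSSZ, mul(SZ, SSSZ))
  →3  S(add(SSZ, mul(SZ, SSSZ)))
  →4  S(S(add(SZ, mul(SZ, SSSZ))))
  →5  S(S(S(add(Z, mul(SZ, SSSZ)))))
  →6  S(S(S(mul(SZ, SSSZ))))

Answer: after 6 steps: S(S(S(mul(SZ, SSSZ))))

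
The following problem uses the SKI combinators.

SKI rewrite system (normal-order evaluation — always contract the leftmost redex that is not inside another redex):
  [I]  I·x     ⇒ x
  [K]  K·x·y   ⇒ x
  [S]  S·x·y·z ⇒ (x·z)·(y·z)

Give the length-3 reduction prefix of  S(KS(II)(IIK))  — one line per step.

Answer: after 3 steps: S(SK)

Reduction:
  start: S(KS(II)(IIK))
  step 1: S(S(IIK))
  step 2: S(S(IK))
  step 3: S(SK)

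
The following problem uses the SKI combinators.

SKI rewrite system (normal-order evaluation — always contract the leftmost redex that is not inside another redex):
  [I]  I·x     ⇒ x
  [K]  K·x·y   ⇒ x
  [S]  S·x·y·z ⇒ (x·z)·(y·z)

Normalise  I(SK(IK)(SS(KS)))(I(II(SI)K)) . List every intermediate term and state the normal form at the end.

Answer: normal form = S(SIK)S  (in 8 steps)

Working:
  start: I(SK(IK)(SS(KS)))(I(II(SI)K))
  [1] SK(IK)(SS(KS))(I(II(SI)K))
  [2] K(SS(KS))(IK(SS(KS)))(I(II(SI)K))
  [3] SS(KS)(I(II(SI)K))
  [4] S(I(II(SI)K))(KS(I(II(SI)K)))
  [5] S(II(SI)K)(KS(I(II(SI)K)))
  [6] S(I(SI)K)(KS(I(II(SI)K)))
  [7] S(SIK)(KS(I(II(SI)K)))
  [8] S(SIK)S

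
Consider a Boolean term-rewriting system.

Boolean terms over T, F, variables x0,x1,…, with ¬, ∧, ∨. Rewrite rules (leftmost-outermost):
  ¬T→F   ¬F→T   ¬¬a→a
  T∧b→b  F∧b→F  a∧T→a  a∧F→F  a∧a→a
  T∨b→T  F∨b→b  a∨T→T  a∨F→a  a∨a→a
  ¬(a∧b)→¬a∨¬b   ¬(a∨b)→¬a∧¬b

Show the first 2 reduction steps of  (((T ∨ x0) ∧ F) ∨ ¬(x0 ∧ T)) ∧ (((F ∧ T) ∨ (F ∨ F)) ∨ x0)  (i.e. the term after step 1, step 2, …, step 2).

Answer: after 2 steps: ¬(x0 ∧ T) ∧ (((F ∧ T) ∨ (F ∨ F)) ∨ x0)

Working:
  start: (((T ∨ x0) ∧ F) ∨ ¬(x0 ∧ T)) ∧ (((F ∧ T) ∨ (F ∨ F)) ∨ x0)
  →1  (F ∨ ¬(x0 ∧ T)) ∧ (((F ∧ T) ∨ (F ∨ F)) ∨ x0)
  →2  ¬(x0 ∧ T) ∧ (((F ∧ T) ∨ (F ∨ F)) ∨ x0)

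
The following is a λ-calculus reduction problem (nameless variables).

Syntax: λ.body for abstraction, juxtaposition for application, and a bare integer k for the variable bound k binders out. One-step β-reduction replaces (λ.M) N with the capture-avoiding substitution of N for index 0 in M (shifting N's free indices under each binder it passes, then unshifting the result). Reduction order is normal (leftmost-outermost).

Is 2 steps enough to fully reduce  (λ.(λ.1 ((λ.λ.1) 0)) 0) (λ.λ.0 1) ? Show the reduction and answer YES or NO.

  start: (λ.(λ.1 ((λ.λ.1) 0)) 0) (λ.λ.0 1)
  →1  (λ.(λ.λ.0 1) ((λ.λ.1) 0)) (λ.λ.0 1)
  →2  (λ.λ.0 1) ((λ.λ.1) (λ.λ.0 1))

Answer: NO — after 2 steps the term is (λ.λ.0 1) ((λ.λ.1) (λ.λ.0 1)), not yet normal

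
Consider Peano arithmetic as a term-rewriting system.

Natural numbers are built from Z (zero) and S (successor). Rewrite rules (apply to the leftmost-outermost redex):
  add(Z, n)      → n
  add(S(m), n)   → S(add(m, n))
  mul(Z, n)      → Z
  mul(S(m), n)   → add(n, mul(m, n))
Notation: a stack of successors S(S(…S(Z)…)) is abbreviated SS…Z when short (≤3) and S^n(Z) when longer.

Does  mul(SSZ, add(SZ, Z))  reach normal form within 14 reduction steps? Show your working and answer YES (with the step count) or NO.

Answer: YES — reaches normal form SSZ in 11 ≤ 14 steps

Working:
  start: mul(SSZ, add(SZ, Z))
  [1] add(add(SZ, Z), mul(SZ, add(SZ, Z)))
  [2] add(S(add(Z, Z)), mul(SZ, add(SZ, Z)))
  [3] S(add(add(Z, Z), mul(SZ, add(SZ, Z))))
  [4] S(add(Z, mul(SZ, add(SZ, Z))))
  [5] S(mul(SZ, add(SZ, Z)))
  [6] S(add(add(SZ, Z), mul(Z, add(SZ, Z))))
  [7] S(add(S(add(Z, Z)), mul(Z, add(SZ, Z))))
  [8] S(S(add(add(Z, Z), mul(Z, add(SZ, Z)))))
  [9] S(S(add(Z, mul(Z, add(SZ, Z)))))
  [10] S(S(mul(Z, add(SZ, Z))))
  [11] SSZ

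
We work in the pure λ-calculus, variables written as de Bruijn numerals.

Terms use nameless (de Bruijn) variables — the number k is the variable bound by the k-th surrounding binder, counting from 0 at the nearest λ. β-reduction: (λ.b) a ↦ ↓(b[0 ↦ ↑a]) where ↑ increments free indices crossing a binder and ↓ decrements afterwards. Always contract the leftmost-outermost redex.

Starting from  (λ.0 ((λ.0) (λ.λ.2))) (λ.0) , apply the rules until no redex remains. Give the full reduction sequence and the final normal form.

Answer: normal form = λ.λ.λ.0  (in 3 steps)

Derivation:
  start: (λ.0 ((λ.0) (λ.λ.2))) (λ.0)
  [1] (λ.0) ((λ.0) (λ.λ.λ.0))
  [2] (λ.0) (λ.λ.λ.0)
  [3] λ.λ.λ.0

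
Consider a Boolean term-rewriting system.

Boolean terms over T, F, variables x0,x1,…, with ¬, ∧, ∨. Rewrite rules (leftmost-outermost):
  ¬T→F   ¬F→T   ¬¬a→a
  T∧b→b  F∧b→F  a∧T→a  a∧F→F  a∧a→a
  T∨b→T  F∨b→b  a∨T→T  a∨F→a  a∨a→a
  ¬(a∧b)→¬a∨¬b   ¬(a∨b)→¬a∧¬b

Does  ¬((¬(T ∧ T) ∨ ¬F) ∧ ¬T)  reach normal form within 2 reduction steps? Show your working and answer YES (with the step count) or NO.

  start: ¬((¬(T ∧ T) ∨ ¬F) ∧ ¬T)
  step 1: ¬(¬(T ∧ T) ∨ ¬F) ∨ ¬¬T
  step 2: (¬¬(T ∧ T) ∧ ¬¬F) ∨ ¬¬T

Answer: NO — after 2 steps the term is (¬¬(T ∧ T) ∧ ¬¬F) ∨ ¬¬T, not yet normal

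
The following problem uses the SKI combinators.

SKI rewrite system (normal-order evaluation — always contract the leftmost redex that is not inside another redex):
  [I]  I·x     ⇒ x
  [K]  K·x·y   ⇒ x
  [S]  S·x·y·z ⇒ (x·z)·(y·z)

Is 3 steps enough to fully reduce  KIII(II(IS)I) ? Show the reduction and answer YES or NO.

Answer: NO — after 3 steps the term is II(IS)I, not yet normal

Working:
  start: KIII(II(IS)I)
  [1] II(II(IS)I)
  [2] I(II(IS)I)
  [3] II(IS)I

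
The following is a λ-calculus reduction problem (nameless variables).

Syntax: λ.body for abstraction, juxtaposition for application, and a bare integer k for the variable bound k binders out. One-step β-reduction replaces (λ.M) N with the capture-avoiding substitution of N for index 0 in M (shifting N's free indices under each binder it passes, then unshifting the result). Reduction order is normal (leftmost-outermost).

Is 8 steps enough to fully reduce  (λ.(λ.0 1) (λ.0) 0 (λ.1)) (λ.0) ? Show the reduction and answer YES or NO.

  start: (λ.(λ.0 1) (λ.0) 0 (λ.1)) (λ.0)
  [1] (λ.0 (λ.0)) (λ.0) (λ.0) (λ.λ.0)
  [2] (λ.0) (λ.0) (λ.0) (λ.λ.0)
  [3] (λ.0) (λ.0) (λ.λ.0)
  [4] (λ.0) (λ.λ.0)
  [5] λ.λ.0

Answer: YES — reaches normal form λ.λ.0 in 5 ≤ 8 steps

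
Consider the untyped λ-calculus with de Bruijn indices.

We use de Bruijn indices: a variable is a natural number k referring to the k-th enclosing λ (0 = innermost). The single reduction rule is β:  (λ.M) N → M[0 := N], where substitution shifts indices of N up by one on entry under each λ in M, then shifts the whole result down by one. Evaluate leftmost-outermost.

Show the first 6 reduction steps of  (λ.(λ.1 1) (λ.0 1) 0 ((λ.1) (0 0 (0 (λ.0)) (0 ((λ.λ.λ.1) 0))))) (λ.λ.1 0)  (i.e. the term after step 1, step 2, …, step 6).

Answer: after 6 steps: (λ.λ.1 0) ((λ.λ.λ.1 0) ((λ.λ.1 0) (λ.λ.1 0) ((λ.λ.1 0) (λ.0)) ((λ.λ.1 0) ((λ.λ.λ.1) (λ.λ.1 0)))))

Reduction:
  start: (λ.(λ.1 1) (λ.0 1) 0 ((λ.1) (0 0 (0 (λ.0)) (0 ((λ.λ.λ.1) 0))))) (λ.λ.1 0)
  →1  (λ.(λ.λ.1 0) (λ.λ.1 0)) (λ.0 (λ.λ.1 0)) (λ.λ.1 0) ((λ.λ.λ.1 0) ((λ.λ.1 0) (λ.λ.1 0) ((λ.λ.1 0) (λ.0)) ((λ.λ.1 0) ((λ.λ.λ.1) (λ.λ.1 0)))))
  →2  (λ.λ.1 0) (λ.λ.1 0) (λ.λ.1 0) ((λ.λ.λ.1 0) ((λ.λ.1 0) (λ.λ.1 0) ((λ.λ.1 0) (λ.0)) ((λ.λ.1 0) ((λ.λ.λ.1) (λ.λ.1 0)))))
  →3  (λ.(λ.λ.1 0) 0) (λ.λ.1 0) ((λ.λ.λ.1 0) ((λ.λ.1 0) (λ.λ.1 0) ((λ.λ.1 0) (λ.0)) ((λ.λ.1 0) ((λ.λ.λ.1) (λ.λ.1 0)))))
  →4  (λ.λ.1 0) (λ.λ.1 0) ((λ.λ.λ.1 0) ((λ.λ.1 0) (λ.λ.1 0) ((λ.λ.1 0) (λ.0)) ((λ.λ.1 0) ((λ.λ.λ.1) (λ.λ.1 0)))))
  →5  (λ.(λ.λ.1 0) 0) ((λ.λ.λ.1 0) ((λ.λ.1 0) (λ.λ.1 0) ((λ.λ.1 0) (λ.0)) ((λ.λ.1 0) ((λ.λ.λ.1) (λ.λ.1 0)))))
  →6  (λ.λ.1 0) ((λ.λ.λ.1 0) ((λ.λ.1 0) (λ.λ.1 0) ((λ.λ.1 0) (λ.0)) ((λ.λ.1 0) ((λ.λ.λ.1) (λ.λ.1 0)))))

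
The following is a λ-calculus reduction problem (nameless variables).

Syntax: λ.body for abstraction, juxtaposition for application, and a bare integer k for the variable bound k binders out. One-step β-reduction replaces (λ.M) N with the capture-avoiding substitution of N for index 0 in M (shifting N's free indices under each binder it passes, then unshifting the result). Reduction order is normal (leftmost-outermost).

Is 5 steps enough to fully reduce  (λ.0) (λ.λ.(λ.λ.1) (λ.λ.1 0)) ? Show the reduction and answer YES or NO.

Answer: YES — reaches normal form λ.λ.λ.λ.λ.1 0 in 2 ≤ 5 steps

Reduction:
  start: (λ.0) (λ.λ.(λ.λ.1) (λ.λ.1 0))
  step 1: λ.λ.(λ.λ.1) (λ.λ.1 0)
  step 2: λ.λ.λ.λ.λ.1 0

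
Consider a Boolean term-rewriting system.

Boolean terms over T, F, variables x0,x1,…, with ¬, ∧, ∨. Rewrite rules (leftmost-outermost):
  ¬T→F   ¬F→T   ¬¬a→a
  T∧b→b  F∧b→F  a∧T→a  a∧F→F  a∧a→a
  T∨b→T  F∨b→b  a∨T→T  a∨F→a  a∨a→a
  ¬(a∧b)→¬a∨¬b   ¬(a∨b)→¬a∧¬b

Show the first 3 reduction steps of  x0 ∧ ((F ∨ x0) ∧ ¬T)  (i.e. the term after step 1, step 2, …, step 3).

Answer: after 3 steps: x0 ∧ F

Derivation:
  start: x0 ∧ ((F ∨ x0) ∧ ¬T)
  [1] x0 ∧ (x0 ∧ ¬T)
  [2] x0 ∧ (x0 ∧ F)
  [3] x0 ∧ F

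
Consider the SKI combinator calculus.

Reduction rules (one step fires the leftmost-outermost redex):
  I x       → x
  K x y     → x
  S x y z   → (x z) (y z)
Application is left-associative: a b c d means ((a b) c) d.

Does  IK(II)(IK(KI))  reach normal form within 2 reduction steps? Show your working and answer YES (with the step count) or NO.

Answer: NO — after 2 steps the term is II, not yet normal

Working:
  start: IK(II)(IK(KI))
  →1  K(II)(IK(KI))
  →2  II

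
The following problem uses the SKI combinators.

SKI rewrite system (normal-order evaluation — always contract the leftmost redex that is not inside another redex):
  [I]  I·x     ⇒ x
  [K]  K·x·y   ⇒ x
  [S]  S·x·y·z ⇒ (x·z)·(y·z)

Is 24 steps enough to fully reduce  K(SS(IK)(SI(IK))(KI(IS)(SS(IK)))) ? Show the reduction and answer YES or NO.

  start: K(SS(IK)(SI(IK))(KI(IS)(SS(IK))))
  [1] K(S(SI(IK))(IK(SI(IK)))(KI(IS)(SS(IK))))
  [2] K(SI(IK)(KI(IS)(SS(IK)))(IK(SI(IK))(KI(IS)(SS(IK)))))
  [3] K(I(KI(IS)(SS(IK)))(IK(KI(IS)(SS(IK))))(IK(SI(IK))(KI(IS)(SS(IK)))))
  [4] K(KI(IS)(SS(IK))(IK(KI(IS)(SS(IK))))(IK(SI(IK))(KI(IS)(SS(IK)))))
  [5] K(I(SS(IK))(IK(KI(IS)(SS(IK))))(IK(SI(IK))(KI(IS)(SS(IK)))))
  [6] K(SS(IK)(IK(KI(IS)(SS(IK))))(IK(SI(IK))(KI(IS)(SS(IK)))))
  [7] K(S(IK(KI(IS)(SS(IK))))(IK(IK(KI(IS)(SS(IK)))))(IK(SI(IK))(KI(IS)(SS(IK)))))
  [8] K(IK(KI(IS)(SS(IK)))(IK(SI(IK))(KI(IS)(SS(IK))))(IK(IK(KI(IS)(SS(IK))))(IK(SI(IK))(KI(IS)(SS(IK))))))
  [9] K(K(KI(IS)(SS(IK)))(IK(SI(IK))(KI(IS)(SS(IK))))(IK(IK(KI(IS)(SS(IK))))(IK(SI(IK))(KI(IS)(SS(IK))))))
  [10] K(KI(IS)(SS(IK))(IK(IK(KI(IS)(SS(IK))))(IK(SI(IK))(KI(IS)(SS(IK))))))
  [11] K(I(SS(IK))(IK(IK(KI(IS)(SS(IK))))(IK(SI(IK))(KI(IS)(SS(IK))))))
  [12] K(SS(IK)(IK(IK(KI(IS)(SS(IK))))(IK(SI(IK))(KI(IS)(SS(IK))))))
  [13] K(S(IK(IK(KI(IS)(SS(IK))))(IK(SI(IK))(KI(IS)(SS(IK)))))(IK(IK(IK(KI(IS)(SS(IK))))(IK(SI(IK))(KI(IS)(SS(IK)))))))
  [14] K(S(K(IK(KI(IS)(SS(IK))))(IK(SI(IK))(KI(IS)(SS(IK)))))(IK(IK(IK(KI(IS)(SS(IK))))(IK(SI(IK))(KI(IS)(SS(IK)))))))
  [15] K(S(IK(KI(IS)(SS(IK))))(IK(IK(IK(KI(IS)(SS(IK))))(IK(SI(IK))(KI(IS)(SS(IK)))))))
  [16] K(S(K(KI(IS)(SS(IK))))(IK(IK(IK(KI(IS)(SS(IK))))(IK(SI(IK))(KI(IS)(SS(IK)))))))
  [17] K(S(K(I(SS(IK))))(IK(IK(IK(KI(IS)(SS(IK))))(IK(SI(IK))(KI(IS)(SS(IK)))))))
  [18] K(S(K(SS(IK)))(IK(IK(IK(KI(IS)(SS(IK))))(IK(SI(IK))(KI(IS)(SS(IK)))))))
  [19] K(S(K(SSK))(IK(IK(IK(KI(IS)(SS(IK))))(IK(SI(IK))(KI(IS)(SS(IK)))))))
  [20] K(S(K(SSK))(K(IK(IK(KI(IS)(SS(IK))))(IK(SI(IK))(KI(IS)(SS(IK)))))))
  [21] K(S(K(SSK))(K(K(IK(KI(IS)(SS(IK))))(IK(SI(IK))(KI(IS)(SS(IK)))))))
  [22] K(S(K(SSK))(K(IK(KI(IS)(SS(IK))))))
  [23] K(S(K(SSK))(K(K(KI(IS)(SS(IK))))))
  [24] K(S(K(SSK))(K(K(I(SS(IK))))))

Answer: NO — after 24 steps the term is K(S(K(SSK))(K(K(I(SS(IK)))))), not yet normal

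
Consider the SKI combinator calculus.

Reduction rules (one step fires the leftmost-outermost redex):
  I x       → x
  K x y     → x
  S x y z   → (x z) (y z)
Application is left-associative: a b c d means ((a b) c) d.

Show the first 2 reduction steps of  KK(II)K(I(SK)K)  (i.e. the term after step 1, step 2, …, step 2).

Answer: after 2 steps: K

Reduction:
  start: KK(II)K(I(SK)K)
  [1] KK(I(SK)K)
  [2] K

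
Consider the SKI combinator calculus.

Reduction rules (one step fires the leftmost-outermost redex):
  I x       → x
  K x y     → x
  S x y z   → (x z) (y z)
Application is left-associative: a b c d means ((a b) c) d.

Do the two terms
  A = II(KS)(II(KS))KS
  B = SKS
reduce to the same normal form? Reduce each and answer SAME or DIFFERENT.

Term A:
  start: II(KS)(II(KS))KS
  step 1: I(KS)(II(KS))KS
  step 2: KS(II(KS))KS
  step 3: SKS

Term B:
  start: SKS

Answer: SAME — A ⇓ SKS, B ⇓ SKS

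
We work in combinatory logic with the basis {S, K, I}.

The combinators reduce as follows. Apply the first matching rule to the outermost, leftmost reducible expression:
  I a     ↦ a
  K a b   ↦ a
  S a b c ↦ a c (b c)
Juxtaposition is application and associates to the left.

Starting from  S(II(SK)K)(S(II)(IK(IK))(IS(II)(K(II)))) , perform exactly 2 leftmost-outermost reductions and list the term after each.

  start: S(II(SK)K)(S(II)(IK(IK))(IS(II)(K(II))))
  step 1: S(I(SK)K)(S(II)(IK(IK))(IS(II)(K(II))))
  step 2: S(SKK)(S(II)(IK(IK))(IS(II)(K(II))))

Answer: after 2 steps: S(SKK)(S(II)(IK(IK))(IS(II)(K(II))))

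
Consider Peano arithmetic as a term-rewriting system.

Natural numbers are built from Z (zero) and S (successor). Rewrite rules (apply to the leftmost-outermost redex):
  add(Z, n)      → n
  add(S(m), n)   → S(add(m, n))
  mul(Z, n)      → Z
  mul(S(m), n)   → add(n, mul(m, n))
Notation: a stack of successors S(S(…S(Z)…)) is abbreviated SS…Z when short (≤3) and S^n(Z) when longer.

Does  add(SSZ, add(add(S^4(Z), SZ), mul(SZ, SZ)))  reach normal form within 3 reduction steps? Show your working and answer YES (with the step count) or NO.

Answer: NO — after 3 steps the term is S(S(add(add(S^4(Z), SZ), mul(SZ, SZ)))), not yet normal

Reduction:
  start: add(SSZ, add(add(S^4(Z), SZ), mul(SZ, SZ)))
  step 1: S(add(SZ, add(add(S^4(Z), SZ), mul(SZ, SZ))))
  step 2: S(S(add(Z, add(add(S^4(Z), SZ), mul(SZ, SZ)))))
  step 3: S(S(add(add(S^4(Z), SZ), mul(SZ, SZ))))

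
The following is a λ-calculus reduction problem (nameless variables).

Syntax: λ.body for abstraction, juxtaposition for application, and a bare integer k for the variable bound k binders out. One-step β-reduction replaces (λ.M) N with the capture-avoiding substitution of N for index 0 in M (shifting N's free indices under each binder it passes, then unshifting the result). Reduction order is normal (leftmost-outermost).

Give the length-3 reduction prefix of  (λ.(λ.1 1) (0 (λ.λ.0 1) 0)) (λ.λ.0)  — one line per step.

  start: (λ.(λ.1 1) (0 (λ.λ.0 1) 0)) (λ.λ.0)
  step 1: (λ.(λ.λ.0) (λ.λ.0)) ((λ.λ.0) (λ.λ.0 1) (λ.λ.0))
  step 2: (λ.λ.0) (λ.λ.0)
  step 3: λ.0

Answer: after 3 steps: λ.0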